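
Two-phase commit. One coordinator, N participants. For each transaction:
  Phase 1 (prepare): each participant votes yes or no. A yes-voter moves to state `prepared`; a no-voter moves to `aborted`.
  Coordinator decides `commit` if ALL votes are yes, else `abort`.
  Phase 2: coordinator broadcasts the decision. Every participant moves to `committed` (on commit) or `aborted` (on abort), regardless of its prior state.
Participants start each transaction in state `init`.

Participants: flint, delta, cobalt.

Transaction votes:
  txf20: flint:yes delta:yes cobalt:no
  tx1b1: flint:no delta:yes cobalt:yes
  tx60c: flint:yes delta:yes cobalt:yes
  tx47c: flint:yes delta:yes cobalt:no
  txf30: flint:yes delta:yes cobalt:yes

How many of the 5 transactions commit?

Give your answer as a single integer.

Answer: 2

Derivation:
txf20: no from cobalt -> abort (commits=0)
tx1b1: no from flint -> abort (commits=0)
tx60c: all yes -> commit (commits=1)
tx47c: no from cobalt -> abort (commits=1)
txf30: all yes -> commit (commits=2)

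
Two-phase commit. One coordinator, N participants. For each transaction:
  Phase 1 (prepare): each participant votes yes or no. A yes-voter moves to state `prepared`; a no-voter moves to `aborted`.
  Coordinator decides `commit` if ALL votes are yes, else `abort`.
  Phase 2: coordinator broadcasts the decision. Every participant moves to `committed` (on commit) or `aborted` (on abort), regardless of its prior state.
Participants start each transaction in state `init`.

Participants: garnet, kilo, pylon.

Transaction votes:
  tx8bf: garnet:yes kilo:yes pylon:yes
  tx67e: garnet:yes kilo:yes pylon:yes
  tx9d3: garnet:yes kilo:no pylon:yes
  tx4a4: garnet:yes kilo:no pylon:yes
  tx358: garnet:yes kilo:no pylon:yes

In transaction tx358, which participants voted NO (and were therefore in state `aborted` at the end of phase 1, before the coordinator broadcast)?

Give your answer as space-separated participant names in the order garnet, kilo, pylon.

Txn tx358 phase 1: garnet yes -> prepared; kilo no -> aborted; pylon yes -> prepared

Answer: kilo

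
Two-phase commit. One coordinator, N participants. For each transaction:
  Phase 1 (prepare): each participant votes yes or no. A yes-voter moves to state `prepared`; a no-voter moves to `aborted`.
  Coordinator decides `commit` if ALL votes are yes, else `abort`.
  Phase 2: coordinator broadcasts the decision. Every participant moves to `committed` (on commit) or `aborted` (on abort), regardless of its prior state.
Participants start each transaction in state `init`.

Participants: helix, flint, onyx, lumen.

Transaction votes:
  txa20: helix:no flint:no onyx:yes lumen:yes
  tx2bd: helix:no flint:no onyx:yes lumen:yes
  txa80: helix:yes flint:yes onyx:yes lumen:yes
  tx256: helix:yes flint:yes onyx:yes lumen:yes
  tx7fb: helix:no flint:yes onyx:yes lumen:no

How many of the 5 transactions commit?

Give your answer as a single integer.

txa20: no from helix, flint -> abort (commits=0)
tx2bd: no from helix, flint -> abort (commits=0)
txa80: all yes -> commit (commits=1)
tx256: all yes -> commit (commits=2)
tx7fb: no from helix, lumen -> abort (commits=2)

Answer: 2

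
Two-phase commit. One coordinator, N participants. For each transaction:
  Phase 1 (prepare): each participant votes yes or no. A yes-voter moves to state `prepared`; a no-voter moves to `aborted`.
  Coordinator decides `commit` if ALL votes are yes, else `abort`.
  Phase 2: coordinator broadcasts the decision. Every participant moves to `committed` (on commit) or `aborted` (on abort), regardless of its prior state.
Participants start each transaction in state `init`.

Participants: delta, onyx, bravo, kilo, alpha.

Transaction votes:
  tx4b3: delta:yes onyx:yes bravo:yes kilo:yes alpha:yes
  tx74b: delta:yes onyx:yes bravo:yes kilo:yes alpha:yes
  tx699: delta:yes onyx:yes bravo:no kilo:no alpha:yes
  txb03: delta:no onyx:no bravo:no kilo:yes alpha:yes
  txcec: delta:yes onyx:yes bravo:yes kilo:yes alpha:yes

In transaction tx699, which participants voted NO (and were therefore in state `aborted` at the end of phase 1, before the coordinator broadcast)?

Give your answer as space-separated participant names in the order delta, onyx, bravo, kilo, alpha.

Txn tx699 phase 1: delta yes -> prepared; onyx yes -> prepared; bravo no -> aborted; kilo no -> aborted; alpha yes -> prepared

Answer: bravo kilo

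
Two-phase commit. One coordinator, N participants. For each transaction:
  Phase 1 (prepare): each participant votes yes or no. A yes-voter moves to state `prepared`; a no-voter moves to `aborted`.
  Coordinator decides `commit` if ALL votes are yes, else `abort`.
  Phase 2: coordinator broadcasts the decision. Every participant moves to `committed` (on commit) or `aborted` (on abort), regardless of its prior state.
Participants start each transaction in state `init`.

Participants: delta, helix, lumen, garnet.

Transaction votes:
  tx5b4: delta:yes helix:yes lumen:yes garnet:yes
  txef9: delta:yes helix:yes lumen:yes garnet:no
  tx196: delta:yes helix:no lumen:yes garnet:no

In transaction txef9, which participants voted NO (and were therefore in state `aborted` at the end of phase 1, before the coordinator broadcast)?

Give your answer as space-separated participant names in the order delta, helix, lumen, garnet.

Answer: garnet

Derivation:
Txn txef9 phase 1: delta yes -> prepared; helix yes -> prepared; lumen yes -> prepared; garnet no -> aborted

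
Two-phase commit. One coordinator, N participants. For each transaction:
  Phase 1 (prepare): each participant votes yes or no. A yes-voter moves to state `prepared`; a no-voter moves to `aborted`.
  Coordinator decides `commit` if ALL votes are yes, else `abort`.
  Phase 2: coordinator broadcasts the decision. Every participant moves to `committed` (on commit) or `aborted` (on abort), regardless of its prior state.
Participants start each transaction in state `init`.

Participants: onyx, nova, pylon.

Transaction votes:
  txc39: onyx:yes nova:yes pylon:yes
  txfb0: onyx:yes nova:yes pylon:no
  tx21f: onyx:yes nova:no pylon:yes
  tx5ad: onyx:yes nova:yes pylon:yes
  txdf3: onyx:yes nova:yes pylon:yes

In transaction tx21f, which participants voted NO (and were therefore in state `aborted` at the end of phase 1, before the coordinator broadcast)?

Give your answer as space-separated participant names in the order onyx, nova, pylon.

Txn tx21f phase 1: onyx yes -> prepared; nova no -> aborted; pylon yes -> prepared

Answer: nova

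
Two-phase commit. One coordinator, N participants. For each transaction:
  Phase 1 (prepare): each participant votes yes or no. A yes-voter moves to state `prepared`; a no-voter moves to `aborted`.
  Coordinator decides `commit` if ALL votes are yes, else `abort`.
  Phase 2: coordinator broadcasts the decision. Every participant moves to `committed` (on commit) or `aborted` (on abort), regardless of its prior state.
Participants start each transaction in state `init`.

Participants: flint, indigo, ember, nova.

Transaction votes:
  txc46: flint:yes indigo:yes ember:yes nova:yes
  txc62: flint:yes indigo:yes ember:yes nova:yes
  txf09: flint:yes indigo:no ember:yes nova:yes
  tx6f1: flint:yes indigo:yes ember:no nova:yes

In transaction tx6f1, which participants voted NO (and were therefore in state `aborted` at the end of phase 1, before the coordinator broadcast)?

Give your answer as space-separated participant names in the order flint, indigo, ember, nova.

Txn tx6f1 phase 1: flint yes -> prepared; indigo yes -> prepared; ember no -> aborted; nova yes -> prepared

Answer: ember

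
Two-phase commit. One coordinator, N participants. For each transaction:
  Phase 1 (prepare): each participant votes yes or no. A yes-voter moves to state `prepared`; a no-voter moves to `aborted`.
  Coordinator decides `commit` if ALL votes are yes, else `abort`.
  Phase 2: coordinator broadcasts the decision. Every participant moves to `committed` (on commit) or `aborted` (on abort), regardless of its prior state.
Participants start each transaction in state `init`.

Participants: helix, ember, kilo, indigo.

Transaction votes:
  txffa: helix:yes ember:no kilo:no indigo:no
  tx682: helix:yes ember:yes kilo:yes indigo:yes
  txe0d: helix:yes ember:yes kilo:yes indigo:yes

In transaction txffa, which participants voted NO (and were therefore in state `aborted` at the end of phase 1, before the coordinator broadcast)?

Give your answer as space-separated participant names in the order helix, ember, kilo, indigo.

Answer: ember kilo indigo

Derivation:
Txn txffa phase 1: helix yes -> prepared; ember no -> aborted; kilo no -> aborted; indigo no -> aborted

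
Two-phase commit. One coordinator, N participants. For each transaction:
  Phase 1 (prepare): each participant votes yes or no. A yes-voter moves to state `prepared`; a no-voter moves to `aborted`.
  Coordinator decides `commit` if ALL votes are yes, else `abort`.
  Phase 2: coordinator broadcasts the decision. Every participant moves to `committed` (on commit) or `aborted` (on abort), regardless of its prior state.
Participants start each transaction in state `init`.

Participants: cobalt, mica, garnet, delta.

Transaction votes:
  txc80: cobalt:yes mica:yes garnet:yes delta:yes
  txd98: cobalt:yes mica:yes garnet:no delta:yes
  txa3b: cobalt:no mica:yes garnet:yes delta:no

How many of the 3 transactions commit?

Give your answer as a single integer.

txc80: all yes -> commit (commits=1)
txd98: no from garnet -> abort (commits=1)
txa3b: no from cobalt, delta -> abort (commits=1)

Answer: 1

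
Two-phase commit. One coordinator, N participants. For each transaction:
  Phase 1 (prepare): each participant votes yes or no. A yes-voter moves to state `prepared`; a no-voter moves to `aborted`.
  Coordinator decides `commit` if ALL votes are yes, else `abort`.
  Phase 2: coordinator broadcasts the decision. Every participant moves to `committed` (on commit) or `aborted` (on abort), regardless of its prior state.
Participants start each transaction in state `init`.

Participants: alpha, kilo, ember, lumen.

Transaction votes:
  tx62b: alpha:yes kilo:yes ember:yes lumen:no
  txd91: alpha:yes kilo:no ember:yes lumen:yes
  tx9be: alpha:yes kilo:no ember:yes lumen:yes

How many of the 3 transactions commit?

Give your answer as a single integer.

tx62b: no from lumen -> abort (commits=0)
txd91: no from kilo -> abort (commits=0)
tx9be: no from kilo -> abort (commits=0)

Answer: 0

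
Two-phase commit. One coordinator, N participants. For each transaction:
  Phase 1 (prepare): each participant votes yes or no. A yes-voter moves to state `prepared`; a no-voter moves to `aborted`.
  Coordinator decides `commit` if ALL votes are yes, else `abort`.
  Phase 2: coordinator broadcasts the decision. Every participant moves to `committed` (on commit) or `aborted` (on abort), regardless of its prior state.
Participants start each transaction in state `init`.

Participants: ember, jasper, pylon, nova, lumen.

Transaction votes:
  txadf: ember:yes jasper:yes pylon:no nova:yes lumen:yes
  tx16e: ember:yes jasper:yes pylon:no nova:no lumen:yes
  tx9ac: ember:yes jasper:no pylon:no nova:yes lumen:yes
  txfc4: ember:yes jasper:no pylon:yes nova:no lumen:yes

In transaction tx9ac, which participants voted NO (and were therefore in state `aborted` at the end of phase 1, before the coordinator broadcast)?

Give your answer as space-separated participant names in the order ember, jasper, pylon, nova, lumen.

Answer: jasper pylon

Derivation:
Txn tx9ac phase 1: ember yes -> prepared; jasper no -> aborted; pylon no -> aborted; nova yes -> prepared; lumen yes -> prepared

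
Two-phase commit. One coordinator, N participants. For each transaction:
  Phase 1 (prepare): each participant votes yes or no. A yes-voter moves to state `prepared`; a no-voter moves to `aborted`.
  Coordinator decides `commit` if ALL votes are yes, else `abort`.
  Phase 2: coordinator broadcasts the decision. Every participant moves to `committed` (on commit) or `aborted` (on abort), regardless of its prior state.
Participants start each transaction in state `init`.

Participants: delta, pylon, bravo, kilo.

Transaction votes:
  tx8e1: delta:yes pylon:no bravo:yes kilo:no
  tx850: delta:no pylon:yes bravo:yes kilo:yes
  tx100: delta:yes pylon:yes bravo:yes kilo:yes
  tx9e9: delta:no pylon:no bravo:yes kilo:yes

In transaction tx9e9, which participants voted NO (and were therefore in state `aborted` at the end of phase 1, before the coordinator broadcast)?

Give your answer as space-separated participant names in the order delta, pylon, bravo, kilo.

Answer: delta pylon

Derivation:
Txn tx9e9 phase 1: delta no -> aborted; pylon no -> aborted; bravo yes -> prepared; kilo yes -> prepared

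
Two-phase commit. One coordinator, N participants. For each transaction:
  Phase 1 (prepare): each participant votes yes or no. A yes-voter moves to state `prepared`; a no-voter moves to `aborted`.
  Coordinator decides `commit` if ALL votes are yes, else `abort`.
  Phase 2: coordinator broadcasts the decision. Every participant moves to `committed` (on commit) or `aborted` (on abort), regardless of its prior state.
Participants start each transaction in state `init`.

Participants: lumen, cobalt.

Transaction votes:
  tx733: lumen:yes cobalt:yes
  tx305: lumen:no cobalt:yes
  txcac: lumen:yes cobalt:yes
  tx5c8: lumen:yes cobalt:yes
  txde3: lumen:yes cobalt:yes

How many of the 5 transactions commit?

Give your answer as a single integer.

tx733: all yes -> commit (commits=1)
tx305: no from lumen -> abort (commits=1)
txcac: all yes -> commit (commits=2)
tx5c8: all yes -> commit (commits=3)
txde3: all yes -> commit (commits=4)

Answer: 4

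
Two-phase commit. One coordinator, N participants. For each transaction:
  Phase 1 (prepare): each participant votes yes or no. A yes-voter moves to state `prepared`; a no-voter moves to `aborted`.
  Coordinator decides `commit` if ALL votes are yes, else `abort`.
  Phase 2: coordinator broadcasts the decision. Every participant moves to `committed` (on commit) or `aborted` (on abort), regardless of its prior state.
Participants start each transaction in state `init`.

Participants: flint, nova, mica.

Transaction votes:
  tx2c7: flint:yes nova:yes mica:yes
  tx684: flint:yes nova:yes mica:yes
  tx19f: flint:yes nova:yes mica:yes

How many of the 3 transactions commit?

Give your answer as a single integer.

tx2c7: all yes -> commit (commits=1)
tx684: all yes -> commit (commits=2)
tx19f: all yes -> commit (commits=3)

Answer: 3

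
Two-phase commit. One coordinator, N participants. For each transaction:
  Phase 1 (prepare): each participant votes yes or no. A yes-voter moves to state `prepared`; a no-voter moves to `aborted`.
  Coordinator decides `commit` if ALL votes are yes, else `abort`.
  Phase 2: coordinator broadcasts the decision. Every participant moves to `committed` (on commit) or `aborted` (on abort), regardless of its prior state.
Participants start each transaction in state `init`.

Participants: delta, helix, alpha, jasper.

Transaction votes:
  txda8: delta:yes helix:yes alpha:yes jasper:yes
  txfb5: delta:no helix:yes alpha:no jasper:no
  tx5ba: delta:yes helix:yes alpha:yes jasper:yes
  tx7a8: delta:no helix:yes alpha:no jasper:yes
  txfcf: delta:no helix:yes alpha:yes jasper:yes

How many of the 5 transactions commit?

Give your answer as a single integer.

txda8: all yes -> commit (commits=1)
txfb5: no from delta, alpha, jasper -> abort (commits=1)
tx5ba: all yes -> commit (commits=2)
tx7a8: no from delta, alpha -> abort (commits=2)
txfcf: no from delta -> abort (commits=2)

Answer: 2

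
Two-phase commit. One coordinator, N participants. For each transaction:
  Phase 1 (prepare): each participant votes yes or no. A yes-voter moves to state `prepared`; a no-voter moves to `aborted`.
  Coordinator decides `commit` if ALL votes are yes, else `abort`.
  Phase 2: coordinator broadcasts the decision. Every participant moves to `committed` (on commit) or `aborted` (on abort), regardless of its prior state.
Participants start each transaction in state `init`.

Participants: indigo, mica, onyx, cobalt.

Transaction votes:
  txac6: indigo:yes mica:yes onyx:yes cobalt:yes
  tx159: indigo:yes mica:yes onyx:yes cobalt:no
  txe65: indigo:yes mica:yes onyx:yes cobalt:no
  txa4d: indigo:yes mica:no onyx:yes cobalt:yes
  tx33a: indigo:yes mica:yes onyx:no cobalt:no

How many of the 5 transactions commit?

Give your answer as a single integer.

Answer: 1

Derivation:
txac6: all yes -> commit (commits=1)
tx159: no from cobalt -> abort (commits=1)
txe65: no from cobalt -> abort (commits=1)
txa4d: no from mica -> abort (commits=1)
tx33a: no from onyx, cobalt -> abort (commits=1)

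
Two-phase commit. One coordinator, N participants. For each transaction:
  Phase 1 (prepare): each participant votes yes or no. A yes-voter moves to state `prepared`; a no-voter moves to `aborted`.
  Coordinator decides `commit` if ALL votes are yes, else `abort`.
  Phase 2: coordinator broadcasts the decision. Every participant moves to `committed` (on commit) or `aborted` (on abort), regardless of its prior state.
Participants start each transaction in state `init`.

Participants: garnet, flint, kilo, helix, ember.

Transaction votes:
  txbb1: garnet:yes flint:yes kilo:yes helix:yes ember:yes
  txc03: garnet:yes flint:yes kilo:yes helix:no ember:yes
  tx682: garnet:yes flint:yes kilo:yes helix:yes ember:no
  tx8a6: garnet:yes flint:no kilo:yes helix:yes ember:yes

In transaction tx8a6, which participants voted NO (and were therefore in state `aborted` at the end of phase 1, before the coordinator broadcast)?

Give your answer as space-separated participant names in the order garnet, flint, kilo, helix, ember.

Txn tx8a6 phase 1: garnet yes -> prepared; flint no -> aborted; kilo yes -> prepared; helix yes -> prepared; ember yes -> prepared

Answer: flint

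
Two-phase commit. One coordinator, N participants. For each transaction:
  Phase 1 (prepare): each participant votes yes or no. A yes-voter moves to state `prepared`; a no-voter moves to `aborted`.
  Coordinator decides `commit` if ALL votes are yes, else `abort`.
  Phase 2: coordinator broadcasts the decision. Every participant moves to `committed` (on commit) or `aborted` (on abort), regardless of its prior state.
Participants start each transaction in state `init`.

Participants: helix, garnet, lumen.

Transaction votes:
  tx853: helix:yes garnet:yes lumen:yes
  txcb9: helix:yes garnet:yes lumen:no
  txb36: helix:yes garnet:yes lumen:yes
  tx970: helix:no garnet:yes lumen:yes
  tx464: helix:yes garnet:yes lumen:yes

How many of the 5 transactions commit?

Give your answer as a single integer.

tx853: all yes -> commit (commits=1)
txcb9: no from lumen -> abort (commits=1)
txb36: all yes -> commit (commits=2)
tx970: no from helix -> abort (commits=2)
tx464: all yes -> commit (commits=3)

Answer: 3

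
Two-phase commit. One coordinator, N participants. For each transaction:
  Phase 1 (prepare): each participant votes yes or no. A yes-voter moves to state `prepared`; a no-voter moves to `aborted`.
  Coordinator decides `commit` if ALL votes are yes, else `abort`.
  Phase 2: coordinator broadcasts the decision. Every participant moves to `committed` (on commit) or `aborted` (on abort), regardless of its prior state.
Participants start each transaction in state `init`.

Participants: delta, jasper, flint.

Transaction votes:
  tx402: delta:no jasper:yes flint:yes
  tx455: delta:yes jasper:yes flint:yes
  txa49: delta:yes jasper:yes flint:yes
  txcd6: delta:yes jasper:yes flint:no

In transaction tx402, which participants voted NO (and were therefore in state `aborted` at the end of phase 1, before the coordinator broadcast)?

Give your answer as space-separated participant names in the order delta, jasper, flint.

Txn tx402 phase 1: delta no -> aborted; jasper yes -> prepared; flint yes -> prepared

Answer: delta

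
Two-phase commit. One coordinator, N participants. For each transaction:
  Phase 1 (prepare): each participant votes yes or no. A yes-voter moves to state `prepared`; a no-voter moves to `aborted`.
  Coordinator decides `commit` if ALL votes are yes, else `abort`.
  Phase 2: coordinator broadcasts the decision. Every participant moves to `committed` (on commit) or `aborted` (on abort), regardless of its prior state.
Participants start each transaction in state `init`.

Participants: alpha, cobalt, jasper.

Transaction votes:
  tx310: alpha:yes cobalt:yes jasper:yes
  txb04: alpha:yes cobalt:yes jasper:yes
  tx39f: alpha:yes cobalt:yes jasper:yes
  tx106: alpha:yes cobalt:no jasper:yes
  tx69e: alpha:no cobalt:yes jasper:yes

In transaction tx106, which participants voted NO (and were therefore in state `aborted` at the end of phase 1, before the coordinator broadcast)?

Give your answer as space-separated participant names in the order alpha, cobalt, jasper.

Txn tx106 phase 1: alpha yes -> prepared; cobalt no -> aborted; jasper yes -> prepared

Answer: cobalt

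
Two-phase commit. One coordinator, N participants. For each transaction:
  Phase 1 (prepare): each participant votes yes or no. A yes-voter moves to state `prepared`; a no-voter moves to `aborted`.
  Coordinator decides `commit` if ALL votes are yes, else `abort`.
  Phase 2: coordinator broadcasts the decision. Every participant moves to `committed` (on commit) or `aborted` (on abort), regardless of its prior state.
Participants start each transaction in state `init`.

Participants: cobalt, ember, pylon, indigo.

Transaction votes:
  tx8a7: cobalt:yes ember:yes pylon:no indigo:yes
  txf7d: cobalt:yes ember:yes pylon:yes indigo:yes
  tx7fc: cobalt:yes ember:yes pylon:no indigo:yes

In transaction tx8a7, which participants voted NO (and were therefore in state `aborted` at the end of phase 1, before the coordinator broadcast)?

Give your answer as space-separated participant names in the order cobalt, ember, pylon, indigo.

Answer: pylon

Derivation:
Txn tx8a7 phase 1: cobalt yes -> prepared; ember yes -> prepared; pylon no -> aborted; indigo yes -> prepared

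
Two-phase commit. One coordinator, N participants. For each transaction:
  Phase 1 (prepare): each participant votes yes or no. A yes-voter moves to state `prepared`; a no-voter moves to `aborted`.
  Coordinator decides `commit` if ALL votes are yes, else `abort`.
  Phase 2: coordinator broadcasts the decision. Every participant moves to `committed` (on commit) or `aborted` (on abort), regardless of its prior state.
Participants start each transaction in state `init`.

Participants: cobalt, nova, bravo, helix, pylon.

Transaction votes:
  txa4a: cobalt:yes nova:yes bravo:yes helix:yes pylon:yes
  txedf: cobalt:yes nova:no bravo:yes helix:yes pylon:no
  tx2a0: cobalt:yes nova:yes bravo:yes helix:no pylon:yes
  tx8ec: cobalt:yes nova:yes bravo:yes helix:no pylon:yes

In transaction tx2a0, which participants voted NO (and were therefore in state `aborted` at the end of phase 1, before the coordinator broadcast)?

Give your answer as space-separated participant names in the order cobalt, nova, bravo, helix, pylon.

Answer: helix

Derivation:
Txn tx2a0 phase 1: cobalt yes -> prepared; nova yes -> prepared; bravo yes -> prepared; helix no -> aborted; pylon yes -> prepared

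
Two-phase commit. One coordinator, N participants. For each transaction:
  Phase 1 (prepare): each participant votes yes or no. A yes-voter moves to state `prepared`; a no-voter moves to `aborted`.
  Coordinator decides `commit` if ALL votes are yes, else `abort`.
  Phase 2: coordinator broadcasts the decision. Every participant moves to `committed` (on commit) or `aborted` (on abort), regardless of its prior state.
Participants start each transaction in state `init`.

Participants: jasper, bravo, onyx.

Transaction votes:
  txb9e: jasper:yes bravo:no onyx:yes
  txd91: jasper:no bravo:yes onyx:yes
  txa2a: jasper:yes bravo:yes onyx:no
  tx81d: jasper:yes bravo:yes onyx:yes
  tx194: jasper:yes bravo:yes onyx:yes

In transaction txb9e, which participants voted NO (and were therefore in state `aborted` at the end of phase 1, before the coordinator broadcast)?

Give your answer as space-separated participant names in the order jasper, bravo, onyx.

Answer: bravo

Derivation:
Txn txb9e phase 1: jasper yes -> prepared; bravo no -> aborted; onyx yes -> prepared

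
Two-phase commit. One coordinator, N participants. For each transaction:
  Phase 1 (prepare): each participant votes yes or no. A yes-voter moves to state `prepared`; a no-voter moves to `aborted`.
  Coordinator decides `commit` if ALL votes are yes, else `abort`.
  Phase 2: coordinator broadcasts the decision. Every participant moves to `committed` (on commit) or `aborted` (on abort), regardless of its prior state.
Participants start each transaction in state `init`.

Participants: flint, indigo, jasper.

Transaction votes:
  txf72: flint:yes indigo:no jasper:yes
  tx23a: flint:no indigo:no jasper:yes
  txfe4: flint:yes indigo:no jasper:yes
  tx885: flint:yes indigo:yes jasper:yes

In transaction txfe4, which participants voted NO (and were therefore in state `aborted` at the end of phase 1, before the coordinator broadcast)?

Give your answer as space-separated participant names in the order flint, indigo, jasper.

Answer: indigo

Derivation:
Txn txfe4 phase 1: flint yes -> prepared; indigo no -> aborted; jasper yes -> prepared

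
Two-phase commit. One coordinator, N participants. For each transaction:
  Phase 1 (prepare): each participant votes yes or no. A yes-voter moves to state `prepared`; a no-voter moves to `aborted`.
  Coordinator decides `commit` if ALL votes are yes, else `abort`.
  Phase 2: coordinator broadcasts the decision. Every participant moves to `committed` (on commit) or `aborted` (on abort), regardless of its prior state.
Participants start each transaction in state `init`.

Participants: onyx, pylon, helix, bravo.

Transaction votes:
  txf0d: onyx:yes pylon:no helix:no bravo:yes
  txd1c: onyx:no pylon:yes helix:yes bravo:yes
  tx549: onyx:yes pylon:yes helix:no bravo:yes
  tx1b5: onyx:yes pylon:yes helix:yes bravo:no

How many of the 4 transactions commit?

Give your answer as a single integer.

txf0d: no from pylon, helix -> abort (commits=0)
txd1c: no from onyx -> abort (commits=0)
tx549: no from helix -> abort (commits=0)
tx1b5: no from bravo -> abort (commits=0)

Answer: 0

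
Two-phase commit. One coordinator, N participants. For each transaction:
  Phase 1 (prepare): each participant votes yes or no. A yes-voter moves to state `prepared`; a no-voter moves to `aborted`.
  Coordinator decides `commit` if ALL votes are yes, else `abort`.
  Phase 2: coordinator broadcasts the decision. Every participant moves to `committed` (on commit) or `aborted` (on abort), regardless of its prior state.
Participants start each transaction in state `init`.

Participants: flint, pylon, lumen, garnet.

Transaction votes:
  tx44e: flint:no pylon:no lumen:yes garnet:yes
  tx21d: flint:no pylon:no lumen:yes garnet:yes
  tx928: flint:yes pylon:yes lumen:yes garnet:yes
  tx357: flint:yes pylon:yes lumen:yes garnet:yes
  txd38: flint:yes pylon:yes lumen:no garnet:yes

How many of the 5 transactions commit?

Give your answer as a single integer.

Answer: 2

Derivation:
tx44e: no from flint, pylon -> abort (commits=0)
tx21d: no from flint, pylon -> abort (commits=0)
tx928: all yes -> commit (commits=1)
tx357: all yes -> commit (commits=2)
txd38: no from lumen -> abort (commits=2)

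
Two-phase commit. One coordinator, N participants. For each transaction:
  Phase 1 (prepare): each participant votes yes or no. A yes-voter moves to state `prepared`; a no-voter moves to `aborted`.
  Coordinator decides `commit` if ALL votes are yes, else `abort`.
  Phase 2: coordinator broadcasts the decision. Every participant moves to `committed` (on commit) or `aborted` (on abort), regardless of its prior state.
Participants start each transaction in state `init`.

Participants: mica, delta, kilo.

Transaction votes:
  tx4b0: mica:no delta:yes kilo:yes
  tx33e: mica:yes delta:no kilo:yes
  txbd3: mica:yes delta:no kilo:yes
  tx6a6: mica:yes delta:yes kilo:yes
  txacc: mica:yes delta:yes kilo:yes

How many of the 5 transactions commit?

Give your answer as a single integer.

Answer: 2

Derivation:
tx4b0: no from mica -> abort (commits=0)
tx33e: no from delta -> abort (commits=0)
txbd3: no from delta -> abort (commits=0)
tx6a6: all yes -> commit (commits=1)
txacc: all yes -> commit (commits=2)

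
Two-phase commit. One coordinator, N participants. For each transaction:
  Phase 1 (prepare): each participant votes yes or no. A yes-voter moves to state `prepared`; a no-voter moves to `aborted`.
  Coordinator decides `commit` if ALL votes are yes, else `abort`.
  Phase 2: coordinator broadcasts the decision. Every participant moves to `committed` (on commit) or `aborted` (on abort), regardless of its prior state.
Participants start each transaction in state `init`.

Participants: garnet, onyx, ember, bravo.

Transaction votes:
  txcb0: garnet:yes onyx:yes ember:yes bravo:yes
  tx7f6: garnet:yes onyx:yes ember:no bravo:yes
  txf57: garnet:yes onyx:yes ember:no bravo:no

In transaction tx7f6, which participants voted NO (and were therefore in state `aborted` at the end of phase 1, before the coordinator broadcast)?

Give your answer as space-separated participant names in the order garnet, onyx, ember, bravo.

Txn tx7f6 phase 1: garnet yes -> prepared; onyx yes -> prepared; ember no -> aborted; bravo yes -> prepared

Answer: ember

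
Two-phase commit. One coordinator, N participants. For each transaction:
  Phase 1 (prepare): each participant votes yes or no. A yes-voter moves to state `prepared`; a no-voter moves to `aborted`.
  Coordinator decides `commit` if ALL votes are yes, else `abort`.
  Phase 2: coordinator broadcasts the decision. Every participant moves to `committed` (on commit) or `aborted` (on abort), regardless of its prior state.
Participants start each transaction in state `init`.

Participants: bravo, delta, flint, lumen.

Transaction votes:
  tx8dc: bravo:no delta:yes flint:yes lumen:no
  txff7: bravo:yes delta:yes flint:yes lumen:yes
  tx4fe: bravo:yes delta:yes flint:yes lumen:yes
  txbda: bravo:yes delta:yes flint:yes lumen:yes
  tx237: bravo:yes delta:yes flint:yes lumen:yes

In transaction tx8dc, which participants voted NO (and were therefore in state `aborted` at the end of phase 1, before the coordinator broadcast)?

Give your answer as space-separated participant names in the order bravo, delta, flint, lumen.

Answer: bravo lumen

Derivation:
Txn tx8dc phase 1: bravo no -> aborted; delta yes -> prepared; flint yes -> prepared; lumen no -> aborted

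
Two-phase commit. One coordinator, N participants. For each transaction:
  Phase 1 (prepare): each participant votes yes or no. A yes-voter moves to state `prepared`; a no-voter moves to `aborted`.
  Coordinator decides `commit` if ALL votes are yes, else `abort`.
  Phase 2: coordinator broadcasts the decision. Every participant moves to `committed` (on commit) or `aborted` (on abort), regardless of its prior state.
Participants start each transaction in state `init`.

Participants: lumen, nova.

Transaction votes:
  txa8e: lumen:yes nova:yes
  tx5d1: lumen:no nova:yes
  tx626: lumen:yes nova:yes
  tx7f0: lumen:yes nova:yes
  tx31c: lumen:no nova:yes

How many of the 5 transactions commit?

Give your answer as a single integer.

Answer: 3

Derivation:
txa8e: all yes -> commit (commits=1)
tx5d1: no from lumen -> abort (commits=1)
tx626: all yes -> commit (commits=2)
tx7f0: all yes -> commit (commits=3)
tx31c: no from lumen -> abort (commits=3)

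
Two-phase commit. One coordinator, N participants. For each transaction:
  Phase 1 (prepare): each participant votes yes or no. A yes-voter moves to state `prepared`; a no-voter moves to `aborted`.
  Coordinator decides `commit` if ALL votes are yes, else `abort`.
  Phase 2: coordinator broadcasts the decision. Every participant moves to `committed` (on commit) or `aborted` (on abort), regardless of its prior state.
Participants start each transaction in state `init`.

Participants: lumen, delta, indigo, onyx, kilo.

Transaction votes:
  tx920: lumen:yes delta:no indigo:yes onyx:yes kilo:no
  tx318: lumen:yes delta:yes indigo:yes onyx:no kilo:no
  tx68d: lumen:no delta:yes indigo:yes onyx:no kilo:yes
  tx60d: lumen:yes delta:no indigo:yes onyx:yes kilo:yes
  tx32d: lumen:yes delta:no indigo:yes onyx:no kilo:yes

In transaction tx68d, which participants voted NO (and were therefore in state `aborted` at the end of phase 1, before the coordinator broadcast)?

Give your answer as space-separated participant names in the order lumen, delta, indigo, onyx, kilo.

Txn tx68d phase 1: lumen no -> aborted; delta yes -> prepared; indigo yes -> prepared; onyx no -> aborted; kilo yes -> prepared

Answer: lumen onyx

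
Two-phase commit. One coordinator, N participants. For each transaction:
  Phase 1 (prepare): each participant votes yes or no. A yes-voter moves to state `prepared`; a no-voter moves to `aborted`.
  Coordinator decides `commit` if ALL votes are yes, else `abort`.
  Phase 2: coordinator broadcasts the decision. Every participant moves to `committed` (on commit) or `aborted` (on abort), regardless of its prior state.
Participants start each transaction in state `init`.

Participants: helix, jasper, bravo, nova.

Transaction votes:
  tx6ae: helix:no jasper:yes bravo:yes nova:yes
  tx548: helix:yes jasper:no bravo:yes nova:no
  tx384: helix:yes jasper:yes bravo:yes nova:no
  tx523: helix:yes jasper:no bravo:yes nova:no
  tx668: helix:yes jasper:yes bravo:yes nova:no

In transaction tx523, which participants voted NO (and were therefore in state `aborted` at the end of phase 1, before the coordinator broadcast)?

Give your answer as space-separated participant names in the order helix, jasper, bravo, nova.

Answer: jasper nova

Derivation:
Txn tx523 phase 1: helix yes -> prepared; jasper no -> aborted; bravo yes -> prepared; nova no -> aborted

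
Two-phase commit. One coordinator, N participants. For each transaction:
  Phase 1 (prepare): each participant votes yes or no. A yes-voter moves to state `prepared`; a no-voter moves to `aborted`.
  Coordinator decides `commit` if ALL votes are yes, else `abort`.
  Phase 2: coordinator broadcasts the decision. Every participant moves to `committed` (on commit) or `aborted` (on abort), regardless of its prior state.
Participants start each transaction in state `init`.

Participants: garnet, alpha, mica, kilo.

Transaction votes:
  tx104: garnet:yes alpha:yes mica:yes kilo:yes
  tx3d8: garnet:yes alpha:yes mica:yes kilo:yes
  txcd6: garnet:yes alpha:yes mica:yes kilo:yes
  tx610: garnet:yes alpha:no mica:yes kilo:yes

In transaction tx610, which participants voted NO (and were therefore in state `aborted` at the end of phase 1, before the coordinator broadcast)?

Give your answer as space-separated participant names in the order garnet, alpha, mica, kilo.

Txn tx610 phase 1: garnet yes -> prepared; alpha no -> aborted; mica yes -> prepared; kilo yes -> prepared

Answer: alpha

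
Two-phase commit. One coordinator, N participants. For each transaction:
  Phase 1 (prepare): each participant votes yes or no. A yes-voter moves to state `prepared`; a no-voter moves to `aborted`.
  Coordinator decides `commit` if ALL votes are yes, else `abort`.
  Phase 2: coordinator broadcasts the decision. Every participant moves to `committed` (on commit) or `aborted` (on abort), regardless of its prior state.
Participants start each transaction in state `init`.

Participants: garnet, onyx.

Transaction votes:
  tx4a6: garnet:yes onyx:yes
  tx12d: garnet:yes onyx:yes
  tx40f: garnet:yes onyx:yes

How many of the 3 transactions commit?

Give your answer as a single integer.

tx4a6: all yes -> commit (commits=1)
tx12d: all yes -> commit (commits=2)
tx40f: all yes -> commit (commits=3)

Answer: 3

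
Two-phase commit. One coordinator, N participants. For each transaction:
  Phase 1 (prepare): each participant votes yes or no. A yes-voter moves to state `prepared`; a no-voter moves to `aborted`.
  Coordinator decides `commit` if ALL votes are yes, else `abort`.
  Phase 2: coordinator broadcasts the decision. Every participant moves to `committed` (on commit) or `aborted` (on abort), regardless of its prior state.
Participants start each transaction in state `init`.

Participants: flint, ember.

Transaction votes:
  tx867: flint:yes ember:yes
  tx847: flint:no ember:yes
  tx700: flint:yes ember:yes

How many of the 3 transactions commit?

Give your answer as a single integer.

tx867: all yes -> commit (commits=1)
tx847: no from flint -> abort (commits=1)
tx700: all yes -> commit (commits=2)

Answer: 2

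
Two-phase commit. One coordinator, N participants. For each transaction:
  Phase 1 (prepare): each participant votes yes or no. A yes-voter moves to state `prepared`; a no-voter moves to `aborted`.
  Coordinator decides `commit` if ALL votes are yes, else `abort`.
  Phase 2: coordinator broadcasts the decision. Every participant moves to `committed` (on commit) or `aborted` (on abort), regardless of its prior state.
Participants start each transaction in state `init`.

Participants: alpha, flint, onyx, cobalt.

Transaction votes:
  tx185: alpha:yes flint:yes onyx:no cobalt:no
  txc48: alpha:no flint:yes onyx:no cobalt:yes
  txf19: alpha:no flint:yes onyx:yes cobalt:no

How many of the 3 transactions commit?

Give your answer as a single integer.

tx185: no from onyx, cobalt -> abort (commits=0)
txc48: no from alpha, onyx -> abort (commits=0)
txf19: no from alpha, cobalt -> abort (commits=0)

Answer: 0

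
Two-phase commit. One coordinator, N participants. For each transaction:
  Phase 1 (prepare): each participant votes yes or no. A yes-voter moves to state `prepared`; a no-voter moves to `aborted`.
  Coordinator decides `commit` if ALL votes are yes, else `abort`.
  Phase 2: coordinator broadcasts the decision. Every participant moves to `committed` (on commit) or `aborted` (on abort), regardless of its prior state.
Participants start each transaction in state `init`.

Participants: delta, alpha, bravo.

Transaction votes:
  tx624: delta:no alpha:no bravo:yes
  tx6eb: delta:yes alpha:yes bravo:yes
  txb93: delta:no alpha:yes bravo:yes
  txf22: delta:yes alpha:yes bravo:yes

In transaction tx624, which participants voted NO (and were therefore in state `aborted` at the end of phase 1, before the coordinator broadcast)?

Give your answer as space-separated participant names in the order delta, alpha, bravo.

Txn tx624 phase 1: delta no -> aborted; alpha no -> aborted; bravo yes -> prepared

Answer: delta alpha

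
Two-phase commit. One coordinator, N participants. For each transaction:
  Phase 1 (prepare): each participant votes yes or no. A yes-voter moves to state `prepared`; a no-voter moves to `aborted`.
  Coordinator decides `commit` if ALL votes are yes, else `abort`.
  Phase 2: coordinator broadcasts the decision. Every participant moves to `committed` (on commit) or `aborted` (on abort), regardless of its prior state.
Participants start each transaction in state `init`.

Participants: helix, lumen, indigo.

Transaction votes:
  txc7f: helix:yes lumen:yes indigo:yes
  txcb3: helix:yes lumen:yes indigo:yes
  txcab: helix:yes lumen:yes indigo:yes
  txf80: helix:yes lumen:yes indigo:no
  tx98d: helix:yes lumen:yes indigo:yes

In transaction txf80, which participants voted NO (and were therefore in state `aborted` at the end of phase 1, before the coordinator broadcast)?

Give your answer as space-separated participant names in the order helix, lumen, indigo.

Txn txf80 phase 1: helix yes -> prepared; lumen yes -> prepared; indigo no -> aborted

Answer: indigo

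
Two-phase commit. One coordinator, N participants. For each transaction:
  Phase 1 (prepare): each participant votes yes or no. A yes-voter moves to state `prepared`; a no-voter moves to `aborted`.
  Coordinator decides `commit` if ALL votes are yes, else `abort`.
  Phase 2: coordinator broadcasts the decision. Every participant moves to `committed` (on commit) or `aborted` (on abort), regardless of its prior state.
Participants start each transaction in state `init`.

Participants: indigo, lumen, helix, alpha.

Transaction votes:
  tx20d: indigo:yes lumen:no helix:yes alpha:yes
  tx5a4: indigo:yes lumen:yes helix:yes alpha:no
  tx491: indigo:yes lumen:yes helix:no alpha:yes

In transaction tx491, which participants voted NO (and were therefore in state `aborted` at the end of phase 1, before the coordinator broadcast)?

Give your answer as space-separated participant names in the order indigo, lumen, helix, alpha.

Txn tx491 phase 1: indigo yes -> prepared; lumen yes -> prepared; helix no -> aborted; alpha yes -> prepared

Answer: helix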